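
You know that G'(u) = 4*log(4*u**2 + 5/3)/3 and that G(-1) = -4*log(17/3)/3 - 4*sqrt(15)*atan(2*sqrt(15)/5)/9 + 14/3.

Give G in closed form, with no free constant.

A first test for any G(u): its u-derivative must equal the given G'(u).
A general antiderivative is 4*u*log(4*u**2 + 5/3)/3 - 8*u/3 + 4*sqrt(15)*atan(2*sqrt(15)*u/5)/9 + C.
The condition gives C = -4*log(17/3)/3 - 4*sqrt(15)*atan(2*sqrt(15)/5)/9 + 14/3 - (-4*log(17/3)/3 - 4*sqrt(15)*atan(2*sqrt(15)/5)/9 + 8/3) = 2.
So G(u) = 4*u*log(4*u**2 + 5/3)/3 - 8*u/3 + 4*sqrt(15)*atan(2*sqrt(15)*u/5)/9 + 2.
Check: d/du[4*u*log(4*u**2 + 5/3)/3 - 8*u/3 + 4*sqrt(15)*atan(2*sqrt(15)*u/5)/9 + 2] = 4*log(4*u**2 + 5/3)/3 = G'(u).

G(u) = 4*u*log(4*u**2 + 5/3)/3 - 8*u/3 + 4*sqrt(15)*atan(2*sqrt(15)*u/5)/9 + 2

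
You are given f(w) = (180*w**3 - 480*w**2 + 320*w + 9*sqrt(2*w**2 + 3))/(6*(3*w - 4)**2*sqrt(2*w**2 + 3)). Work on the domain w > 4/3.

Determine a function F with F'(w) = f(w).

Since d/dw undoes antidifferentiation here, F'(w) = f(w) is required of F(w).
Check: d/dw[(30*w*sqrt(2*w**2 + 3) - 40*sqrt(2*w**2 + 3) - 3)/(18*w - 24)] = (180*w**3 - 480*w**2 + 320*w + 9*sqrt(2*w**2 + 3))/(54*w**2*sqrt(2*w**2 + 3) - 144*w*sqrt(2*w**2 + 3) + 96*sqrt(2*w**2 + 3)), which equals f(w).

An antiderivative is F(w) = (30*w*sqrt(2*w**2 + 3) - 40*sqrt(2*w**2 + 3) - 3)/(18*w - 24).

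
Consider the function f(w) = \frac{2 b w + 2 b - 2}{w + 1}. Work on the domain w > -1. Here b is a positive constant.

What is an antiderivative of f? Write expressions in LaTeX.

For F(w) to be correct the identity F'(w) - f(w) = 0 must hold.
Check: d/dw[2 \left(b w - \log{\left(2 w + 2 \right)}\right)] = \frac{2 b w + 2 b - 2}{w + 1} = f(w).

An antiderivative is F(w) = 2 \left(b w - \log{\left(2 w + 2 \right)}\right).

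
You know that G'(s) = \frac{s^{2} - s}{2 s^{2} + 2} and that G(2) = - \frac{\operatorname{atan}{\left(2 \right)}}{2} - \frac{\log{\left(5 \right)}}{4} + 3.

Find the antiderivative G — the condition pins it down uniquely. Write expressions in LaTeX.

Since d/ds undoes antidifferentiation here, G(s) must give back the stated G'(s).
A general antiderivative is \frac{s}{2} - \frac{\log{\left(s^{2} + 1 \right)}}{4} - \frac{\operatorname{atan}{\left(s \right)}}{2} + C.
The condition gives C = - \frac{\operatorname{atan}{\left(2 \right)}}{2} - \frac{\log{\left(5 \right)}}{4} + 3 - (- \frac{\operatorname{atan}{\left(2 \right)}}{2} - \frac{\log{\left(5 \right)}}{4} + 1) = 2.
So G(s) = \frac{2 s - \log{\left(s^{2} + 1 \right)} - 2 \operatorname{atan}{\left(s \right)} + 8}{4}.
Check: d/ds[\frac{2 s - \log{\left(s^{2} + 1 \right)} - 2 \operatorname{atan}{\left(s \right)} + 8}{4}] = \frac{s^{2} - s}{2 s^{2} + 2} = G'(s).

G(s) = \frac{2 s - \log{\left(s^{2} + 1 \right)} - 2 \operatorname{atan}{\left(s \right)} + 8}{4}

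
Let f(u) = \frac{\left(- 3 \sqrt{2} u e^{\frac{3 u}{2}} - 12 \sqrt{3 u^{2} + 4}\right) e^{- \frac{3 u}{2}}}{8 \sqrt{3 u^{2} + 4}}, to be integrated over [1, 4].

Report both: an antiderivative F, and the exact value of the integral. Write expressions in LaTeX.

Antiderivative: F(u) = - \frac{\left(\sqrt{2} \sqrt{3 u^{2} + 4} e^{\frac{3 u}{2}} - 8\right) e^{- \frac{3 u}{2}}}{8}; value = - \frac{\sqrt{26}}{4} - e^{- \frac{3}{2}} + e^{-6} + \frac{\sqrt{14}}{8}

For F(u) to be correct the identity F'(u) - f(u) = 0 must hold.
F(u) = - \frac{\left(\sqrt{2} \sqrt{3 u^{2} + 4} e^{\frac{3 u}{2}} - 8\right) e^{- \frac{3 u}{2}}}{8} is an antiderivative of f.
Check: d/du[- \frac{\left(\sqrt{2} \sqrt{3 u^{2} + 4} e^{\frac{3 u}{2}} - 8\right) e^{- \frac{3 u}{2}}}{8}] = \frac{\left(- 3 \sqrt{2} u e^{\frac{3 u}{2}} - 12 \sqrt{3 u^{2} + 4}\right) e^{- \frac{3 u}{2}}}{8 \sqrt{3 u^{2} + 4}} = f(u).
F(4) = - \frac{\sqrt{26}}{4} + e^{-6}; F(1) = - \frac{\sqrt{14}}{8} + e^{- \frac{3}{2}}.
Integral = F(4) - F(1) = - \frac{\sqrt{26}}{4} - e^{- \frac{3}{2}} + e^{-6} + \frac{\sqrt{14}}{8}.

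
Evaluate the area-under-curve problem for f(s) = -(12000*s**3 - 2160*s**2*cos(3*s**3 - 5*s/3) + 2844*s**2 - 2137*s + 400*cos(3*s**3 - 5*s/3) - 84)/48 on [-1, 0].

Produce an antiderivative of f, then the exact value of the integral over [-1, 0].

Antiderivative: F(s) = -125*s**4/2 - 79*s**3/4 + 2137*s**2/96 + 7*s/4 + 5*sin(3*s**3 - 5*s/3); value = 5*sin(4/3) + 2135/96

An antiderivative F(s) passes only if d/ds[F] lands on f(s) exactly.
F(s) = -125*s**4/2 - 79*s**3/4 + 2137*s**2/96 + 7*s/4 + 5*sin(3*s**3 - 5*s/3) is an antiderivative of f.
Check: d/ds[-125*s**4/2 - 79*s**3/4 + 2137*s**2/96 + 7*s/4 + 5*sin(3*s**3 - 5*s/3)] = -250*s**3 + 45*s**2*cos(3*s**3 - 5*s/3) - 237*s**2/4 + 2137*s/48 - 25*cos(3*s**3 - 5*s/3)/3 + 7/4, which equals f(s).
F(0) = 0; F(-1) = -2135/96 - 5*sin(4/3).
Integral = F(0) - F(-1) = 5*sin(4/3) + 2135/96.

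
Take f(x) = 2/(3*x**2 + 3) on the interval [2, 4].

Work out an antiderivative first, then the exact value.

Antiderivative: F(x) = 2*atan(x)/3; value = -2*atan(2)/3 + 2*atan(4)/3

Since d/dx undoes antidifferentiation here, F'(x) = f(x) is required of F(x).
F(x) = 2*atan(x)/3 is an antiderivative of f.
Check: d/dx[2*atan(x)/3] = 2/(3*x**2 + 3) = f(x).
F(4) = 2*atan(4)/3; F(2) = 2*atan(2)/3.
Integral = F(4) - F(2) = -2*atan(2)/3 + 2*atan(4)/3.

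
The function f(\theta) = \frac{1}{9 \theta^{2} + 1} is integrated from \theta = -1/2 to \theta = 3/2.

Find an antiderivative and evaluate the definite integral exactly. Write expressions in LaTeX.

Antiderivative: F(\theta) = \frac{\operatorname{atan}{\left(3 \theta \right)}}{3}; value = \frac{\operatorname{atan}{\left(\frac{3}{2} \right)}}{3} + \frac{\operatorname{atan}{\left(\frac{9}{2} \right)}}{3}

For F(\theta) to be correct the identity F'(\theta) - f(\theta) = 0 must hold.
F(\theta) = \frac{\operatorname{atan}{\left(3 \theta \right)}}{3} is an antiderivative of f.
Check: d/d\theta[\frac{\operatorname{atan}{\left(3 \theta \right)}}{3}] = \frac{1}{9 \theta^{2} + 1} = f(\theta).
F(3/2) = \frac{\operatorname{atan}{\left(\frac{9}{2} \right)}}{3}; F(-1/2) = - \frac{\operatorname{atan}{\left(\frac{3}{2} \right)}}{3}.
Integral = F(3/2) - F(-1/2) = \frac{\operatorname{atan}{\left(\frac{3}{2} \right)}}{3} + \frac{\operatorname{atan}{\left(\frac{9}{2} \right)}}{3}.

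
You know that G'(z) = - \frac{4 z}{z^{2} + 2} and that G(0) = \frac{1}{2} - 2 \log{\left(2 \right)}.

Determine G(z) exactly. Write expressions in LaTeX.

The substitution u = z^{2} + 2 works: G'(z) is exactly (dG/du)*(du/dz) for that inner function.
A general antiderivative is - 2 \log{\left(z^{2} + 2 \right)} + C.
The condition gives C = \frac{1}{2} - 2 \log{\left(2 \right)} - (- 2 \log{\left(2 \right)}) = \frac{1}{2}.
So G(z) = \frac{1 - 4 \log{\left(z^{2} + 2 \right)}}{2}.
Check: d/dz[\frac{1 - 4 \log{\left(z^{2} + 2 \right)}}{2}] = - \frac{4 z}{z^{2} + 2} = G'(z).

G(z) = \frac{1 - 4 \log{\left(z^{2} + 2 \right)}}{2}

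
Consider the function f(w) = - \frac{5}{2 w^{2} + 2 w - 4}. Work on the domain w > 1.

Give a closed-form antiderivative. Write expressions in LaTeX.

An antiderivative is F(w) = - \frac{5 \log{\left(w - 1 \right)}}{6} + \frac{5 \log{\left(w + 2 \right)}}{6}.

The denominator factors as 2 \left(w - 1\right) \left(w + 2\right); partial fractions split f into directly integrable pieces: \frac{5}{6 \left(w + 2\right)} - \frac{5}{6 \left(w - 1\right)}.
Check: d/dw[- \frac{5 \log{\left(w - 1 \right)}}{6} + \frac{5 \log{\left(w + 2 \right)}}{6}] = - \frac{5}{2 w^{2} + 2 w - 4} = f(w).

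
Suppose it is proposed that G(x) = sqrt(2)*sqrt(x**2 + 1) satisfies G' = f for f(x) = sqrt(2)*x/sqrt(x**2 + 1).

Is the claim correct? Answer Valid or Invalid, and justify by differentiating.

d/dx[G] = sqrt(2)*x/sqrt(x**2 + 1)
This equals f(x) exactly, so the claim holds.

Valid: G'(x) = f(x).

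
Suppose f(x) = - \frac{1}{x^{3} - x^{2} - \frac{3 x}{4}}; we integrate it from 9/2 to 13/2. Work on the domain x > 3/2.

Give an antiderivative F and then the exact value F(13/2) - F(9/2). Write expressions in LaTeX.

The denominator factors as x \left(2 x - 3\right) \left(2 x + 1\right); partial fractions split f into directly integrable pieces: - \frac{2}{2 x + 1} - \frac{2}{3 \left(2 x - 3\right)} + \frac{4}{3 x}.
F(x) = \frac{4 \log{\left(x \right)}}{3} - \frac{\log{\left(x - \frac{3}{2} \right)}}{3} - \log{\left(x + \frac{1}{2} \right)} is an antiderivative of f.
Check: d/dx[\frac{4 \log{\left(x \right)}}{3} - \frac{\log{\left(x - \frac{3}{2} \right)}}{3} - \log{\left(x + \frac{1}{2} \right)}] = - \frac{4}{4 x^{3} - 4 x^{2} - 3 x}, which equals f(x).
F(13/2) = - \log{\left(7 \right)} - \frac{\log{\left(5 \right)}}{3} + \frac{4 \log{\left(\frac{13}{2} \right)}}{3}; F(9/2) = - \log{\left(5 \right)} - \frac{\log{\left(3 \right)}}{3} + \frac{4 \log{\left(\frac{9}{2} \right)}}{3}.
Integral = F(13/2) - F(9/2) = - \frac{4 \log{\left(\frac{9}{2} \right)}}{3} - \log{\left(7 \right)} + \frac{\log{\left(3 \right)}}{3} + \frac{2 \log{\left(5 \right)}}{3} + \frac{4 \log{\left(\frac{13}{2} \right)}}{3}.

Antiderivative: F(x) = \frac{4 \log{\left(x \right)}}{3} - \frac{\log{\left(x - \frac{3}{2} \right)}}{3} - \log{\left(x + \frac{1}{2} \right)}; value = - \frac{4 \log{\left(\frac{9}{2} \right)}}{3} - \log{\left(7 \right)} + \frac{\log{\left(3 \right)}}{3} + \frac{2 \log{\left(5 \right)}}{3} + \frac{4 \log{\left(\frac{13}{2} \right)}}{3}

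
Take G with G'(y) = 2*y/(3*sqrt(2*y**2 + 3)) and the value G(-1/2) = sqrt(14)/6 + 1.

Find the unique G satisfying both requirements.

The substitution u = 2*y**2 + 3 works: G'(y) is exactly (dG/du)*(du/dy) for that inner function.
A general antiderivative is sqrt(2*y**2 + 3)/3 + C.
The condition gives C = sqrt(14)/6 + 1 - (sqrt(14)/6) = 1.
So G(y) = sqrt(2*y**2 + 3)/3 + 1.
Check: d/dy[sqrt(2*y**2 + 3)/3 + 1] = 2*y/(3*sqrt(2*y**2 + 3)) = G'(y).

G(y) = sqrt(2*y**2 + 3)/3 + 1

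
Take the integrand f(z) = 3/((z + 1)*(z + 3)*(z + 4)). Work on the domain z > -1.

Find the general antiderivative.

F(z) = log(z + 1)/2 - 3*log(z + 3)/2 + log(z + 4) + C

The denominator factors as (z + 1)*(z + 3)*(z + 4); partial fractions split f into directly integrable pieces: 1/(z + 4) - 3/(2*(z + 3)) + 1/(2*(z + 1)).
Check: d/dz[log(z + 1)/2 - 3*log(z + 3)/2 + log(z + 4)] = 3/(z**3 + 8*z**2 + 19*z + 12), which equals f(z).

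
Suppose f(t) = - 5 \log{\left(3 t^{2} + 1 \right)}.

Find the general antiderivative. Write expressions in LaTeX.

Check any antiderivative F(t) by computing F'(t) and comparing it with f(t).
Check: d/dt[- 5 t \log{\left(3 t^{2} + 1 \right)} + 10 t - \frac{10 \sqrt{3} \operatorname{atan}{\left(\sqrt{3} t \right)}}{3}] = - 5 \log{\left(3 t^{2} + 1 \right)} = f(t).

F(t) = - 5 t \log{\left(3 t^{2} + 1 \right)} + 10 t - \frac{10 \sqrt{3} \operatorname{atan}{\left(\sqrt{3} t \right)}}{3} + C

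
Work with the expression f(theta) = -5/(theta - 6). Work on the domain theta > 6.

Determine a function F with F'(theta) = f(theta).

An antiderivative is F(theta) = -5*log(theta - 6).

Check any antiderivative F(theta) by computing F'(theta) and comparing it with f(theta).
Check: d/dtheta[-5*log(theta - 6)] = -5/(theta - 6) = f(theta).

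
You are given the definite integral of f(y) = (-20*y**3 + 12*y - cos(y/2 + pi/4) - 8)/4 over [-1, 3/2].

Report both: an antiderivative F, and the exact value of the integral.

Antiderivative: F(y) = -(5*y**4 - 6*y**2 + 8*y + 2*sin(y/2 + pi/4) - 4)/4; value = -525/64 - sin(3/4 + pi/4)/2 + cos(1/2 + pi/4)/2

Whatever form F(y) takes, F'(y) = f(y) is non-negotiable.
F(y) = -(5*y**4 - 6*y**2 + 8*y + 2*sin(y/2 + pi/4) - 4)/4 is an antiderivative of f.
Check: d/dy[-(5*y**4 - 6*y**2 + 8*y + 2*sin(y/2 + pi/4) - 4)/4] = -5*y**3 + 3*y - cos(y/2 + pi/4)/4 - 2, which equals f(y).
F(3/2) = -317/64 - sin(3/4 + pi/4)/2; F(-1) = 13/4 - cos(1/2 + pi/4)/2.
Integral = F(3/2) - F(-1) = -525/64 - sin(3/4 + pi/4)/2 + cos(1/2 + pi/4)/2.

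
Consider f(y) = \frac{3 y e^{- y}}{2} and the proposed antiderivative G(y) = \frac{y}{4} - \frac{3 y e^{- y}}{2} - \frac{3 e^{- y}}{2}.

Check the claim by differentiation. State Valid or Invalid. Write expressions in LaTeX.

Invalid: d/dy[G] - f = \frac{1}{4}, which is not 0.

d/dy[G] = \frac{\left(6 y + e^{y}\right) e^{- y}}{4}
d/dy[G] - f(y) = \frac{1}{4} != 0.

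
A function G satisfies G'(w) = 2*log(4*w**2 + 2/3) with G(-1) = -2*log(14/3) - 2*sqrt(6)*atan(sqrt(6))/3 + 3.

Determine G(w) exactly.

Differentiate the proposed G(w) back; it has to land on the given G'(w).
A general antiderivative is 2*w*log(4*w**2 + 2/3) - 4*w + 2*sqrt(6)*atan(sqrt(6)*w)/3 + C.
The condition gives C = -2*log(14/3) - 2*sqrt(6)*atan(sqrt(6))/3 + 3 - (-2*log(14/3) - 2*sqrt(6)*atan(sqrt(6))/3 + 4) = -1.
So G(w) = 2*w*log(4*w**2 + 2/3) - 4*w + 2*sqrt(6)*atan(sqrt(6)*w)/3 - 1.
Check: d/dw[2*w*log(4*w**2 + 2/3) - 4*w + 2*sqrt(6)*atan(sqrt(6)*w)/3 - 1] = 2*log(2*w**2 + 1/3) + 2*log(2), which equals G'(w).

G(w) = 2*w*log(4*w**2 + 2/3) - 4*w + 2*sqrt(6)*atan(sqrt(6)*w)/3 - 1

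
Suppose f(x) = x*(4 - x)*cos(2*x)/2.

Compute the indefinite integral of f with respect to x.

F(x) = -x**2*sin(2*x)/4 + x*sin(2*x) - x*cos(2*x)/4 + sin(2*x)/8 + cos(2*x)/2 + C

A first test for any F(x): its x-derivative must equal f(x) identically.
Check: d/dx[-x**2*sin(2*x)/4 + x*sin(2*x) - x*cos(2*x)/4 + sin(2*x)/8 + cos(2*x)/2] = -x**2*cos(2*x)/2 + 2*x*cos(2*x), which equals f(x).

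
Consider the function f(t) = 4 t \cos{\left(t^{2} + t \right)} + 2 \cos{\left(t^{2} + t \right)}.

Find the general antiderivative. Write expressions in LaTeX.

f matches the chain-rule pattern g'(h)*h' with inner function h(t) = t^{2} + t; substituting u = h(t) collapses the integral.
Check: d/dt[2 \sin{\left(t^{2} + t \right)}] = 4 t \cos{\left(t^{2} + t \right)} + 2 \cos{\left(t^{2} + t \right)} = f(t).

F(t) = 2 \sin{\left(t^{2} + t \right)} + C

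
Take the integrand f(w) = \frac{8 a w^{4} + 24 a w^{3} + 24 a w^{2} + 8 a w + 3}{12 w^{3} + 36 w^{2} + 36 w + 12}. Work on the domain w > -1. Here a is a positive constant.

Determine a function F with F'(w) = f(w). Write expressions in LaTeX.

An antiderivative is F(w) = \frac{a w^{2}}{3} - \frac{1}{8 w^{2} + 16 w + 8}.

Differentiate the proposed F(w) back; it has to land on f(w) exactly.
Check: d/dw[\frac{a w^{2}}{3} - \frac{1}{8 w^{2} + 16 w + 8}] = \frac{8 a w^{4} + 24 a w^{3} + 24 a w^{2} + 8 a w + 3}{12 w^{3} + 36 w^{2} + 36 w + 12} = f(w).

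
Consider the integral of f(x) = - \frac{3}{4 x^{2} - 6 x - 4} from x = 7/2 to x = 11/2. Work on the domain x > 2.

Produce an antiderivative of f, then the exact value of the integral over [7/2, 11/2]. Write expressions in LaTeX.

Antiderivative: F(x) = \frac{3 \left(- \log{\left(x - 2 \right)} + \log{\left(x + \frac{1}{2} \right)}\right)}{10}; value = - \frac{3 \log{\left(4 \right)}}{10} - \frac{3 \log{\left(\frac{7}{2} \right)}}{10} + \frac{3 \log{\left(\frac{3}{2} \right)}}{10} + \frac{3 \log{\left(6 \right)}}{10}

Factor the denominator (2 \left(x - 2\right) \left(2 x + 1\right)) and decompose: f = \frac{3}{5 \left(2 x + 1\right)} - \frac{3}{10 \left(x - 2\right)}; each piece integrates to a log, atan, or power term.
F(x) = \frac{3 \left(- \log{\left(x - 2 \right)} + \log{\left(x + \frac{1}{2} \right)}\right)}{10} is an antiderivative of f.
Check: d/dx[\frac{3 \left(- \log{\left(x - 2 \right)} + \log{\left(x + \frac{1}{2} \right)}\right)}{10}] = - \frac{3}{4 x^{2} - 6 x - 4} = f(x).
F(11/2) = - \frac{3 \log{\left(\frac{7}{2} \right)}}{10} + \frac{3 \log{\left(6 \right)}}{10}; F(7/2) = - \frac{3 \log{\left(\frac{3}{2} \right)}}{10} + \frac{3 \log{\left(4 \right)}}{10}.
Integral = F(11/2) - F(7/2) = - \frac{3 \log{\left(4 \right)}}{10} - \frac{3 \log{\left(\frac{7}{2} \right)}}{10} + \frac{3 \log{\left(\frac{3}{2} \right)}}{10} + \frac{3 \log{\left(6 \right)}}{10}.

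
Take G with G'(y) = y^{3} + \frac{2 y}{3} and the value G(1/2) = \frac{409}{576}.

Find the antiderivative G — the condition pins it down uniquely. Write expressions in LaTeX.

G'(y) matches the chain-rule pattern g'(h)*h' with inner function h(y) = - \frac{y^{2}}{2} - \frac{1}{3}; substituting u = h(y) collapses the integral.
A general antiderivative is \left(- \frac{y^{2}}{2} - \frac{1}{3}\right)^{2} + C.
The condition gives C = \frac{409}{576} - (\frac{121}{576}) = \frac{1}{2}.
So G(y) = \frac{y^{4}}{4} + \frac{y^{2}}{3} + \frac{11}{18}.
Check: d/dy[\frac{y^{4}}{4} + \frac{y^{2}}{3} + \frac{11}{18}] = y^{3} + \frac{2 y}{3} = G'(y).

G(y) = \frac{y^{4}}{4} + \frac{y^{2}}{3} + \frac{11}{18}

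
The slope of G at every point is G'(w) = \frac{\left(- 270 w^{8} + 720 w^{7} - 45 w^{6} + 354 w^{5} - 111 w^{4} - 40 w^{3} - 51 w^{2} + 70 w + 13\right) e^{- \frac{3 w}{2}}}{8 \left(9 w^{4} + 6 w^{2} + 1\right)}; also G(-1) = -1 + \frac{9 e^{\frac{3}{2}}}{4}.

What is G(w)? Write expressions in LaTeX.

G(w) = \frac{5 w^{4} e^{- \frac{3 w}{2}}}{2} - \frac{5 w^{2} e^{- \frac{3 w}{2}}}{4} - \frac{w e^{- \frac{3 w}{2}}}{2} + \frac{w}{3 w^{2} e^{\frac{3 w}{2}} + e^{\frac{3 w}{2}}} - 1 + \frac{5 e^{- \frac{3 w}{2}}}{4} - \frac{2}{3 w^{2} e^{\frac{3 w}{2}} + e^{\frac{3 w}{2}}}

Recognize the product-rule pattern: G'(w) = u'v + uv' with u = \frac{5 w^{4}}{2} - \frac{5 w^{2}}{4} - \frac{w}{2} + \frac{w - 2}{3 w^{2} + 1} + \frac{5}{4}, v = e^{- \frac{3 w}{2}}, so integration by parts undoes it.
A general antiderivative is \left(\frac{5 w^{4}}{2} - \frac{5 w^{2}}{4} - \frac{w}{2} + \frac{w - 2}{3 w^{2} + 1} + \frac{5}{4}\right) e^{- \frac{3 w}{2}} + C.
The condition gives C = -1 + \frac{9 e^{\frac{3}{2}}}{4} - (\frac{9 e^{\frac{3}{2}}}{4}) = -1.
So G(w) = \frac{5 w^{4} e^{- \frac{3 w}{2}}}{2} - \frac{5 w^{2} e^{- \frac{3 w}{2}}}{4} - \frac{w e^{- \frac{3 w}{2}}}{2} + \frac{w}{3 w^{2} e^{\frac{3 w}{2}} + e^{\frac{3 w}{2}}} - 1 + \frac{5 e^{- \frac{3 w}{2}}}{4} - \frac{2}{3 w^{2} e^{\frac{3 w}{2}} + e^{\frac{3 w}{2}}}.
Check: d/dw[\frac{5 w^{4} e^{- \frac{3 w}{2}}}{2} - \frac{5 w^{2} e^{- \frac{3 w}{2}}}{4} - \frac{w e^{- \frac{3 w}{2}}}{2} + \frac{w}{3 w^{2} e^{\frac{3 w}{2}} + e^{\frac{3 w}{2}}} - 1 + \frac{5 e^{- \frac{3 w}{2}}}{4} - \frac{2}{3 w^{2} e^{\frac{3 w}{2}} + e^{\frac{3 w}{2}}}] = \frac{- 270 w^{8} + 720 w^{7} - 45 w^{6} + 354 w^{5} - 111 w^{4} - 40 w^{3} - 51 w^{2} + 70 w + 13}{72 w^{4} e^{\frac{3 w}{2}} + 48 w^{2} e^{\frac{3 w}{2}} + 8 e^{\frac{3 w}{2}}}, which equals G'(w).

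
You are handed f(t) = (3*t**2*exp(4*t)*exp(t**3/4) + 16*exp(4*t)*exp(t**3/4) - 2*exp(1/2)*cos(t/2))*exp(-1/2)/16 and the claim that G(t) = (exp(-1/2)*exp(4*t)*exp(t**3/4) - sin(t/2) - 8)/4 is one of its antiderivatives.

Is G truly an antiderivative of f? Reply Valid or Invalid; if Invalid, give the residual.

Valid - differentiating G returns exactly f.

d/dt[G] = (3*t**2*exp(4*t)*exp(t**3/4) + 16*exp(4*t)*exp(t**3/4) - 2*exp(1/2)*cos(t/2))*exp(-1/2)/16
This equals f(t) exactly, so the claim holds.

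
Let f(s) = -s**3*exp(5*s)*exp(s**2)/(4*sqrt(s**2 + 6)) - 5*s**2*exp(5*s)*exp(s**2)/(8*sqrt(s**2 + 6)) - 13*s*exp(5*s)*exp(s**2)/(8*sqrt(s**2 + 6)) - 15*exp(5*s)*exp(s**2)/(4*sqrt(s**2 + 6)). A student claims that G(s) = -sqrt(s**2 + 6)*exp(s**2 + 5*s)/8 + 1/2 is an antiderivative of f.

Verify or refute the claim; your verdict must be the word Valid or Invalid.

d/ds[G] = (-2*s**3*exp(5*s)*exp(s**2) - 5*s**2*exp(5*s)*exp(s**2) - 13*s*exp(5*s)*exp(s**2) - 30*exp(5*s)*exp(s**2))/(8*sqrt(s**2 + 6))
This equals f(s) exactly, so the claim holds.

Valid. The derivative of G reproduces f.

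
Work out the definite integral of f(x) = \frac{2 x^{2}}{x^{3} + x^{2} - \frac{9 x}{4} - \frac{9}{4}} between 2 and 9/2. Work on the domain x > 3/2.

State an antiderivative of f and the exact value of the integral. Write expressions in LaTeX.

The denominator factors as \left(x + 1\right) \left(2 x - 3\right) \left(2 x + 3\right); partial fractions split f into directly integrable pieces: \frac{6}{2 x + 3} + \frac{6}{5 \left(2 x - 3\right)} - \frac{8}{5 \left(x + 1\right)}.
F(x) = \frac{3 \log{\left(x - \frac{3}{2} \right)} - 8 \log{\left(x + 1 \right)} + 15 \log{\left(x + \frac{3}{2} \right)}}{5} is an antiderivative of f.
Check: d/dx[\frac{3 \log{\left(x - \frac{3}{2} \right)} - 8 \log{\left(x + 1 \right)} + 15 \log{\left(x + \frac{3}{2} \right)}}{5}] = \frac{8 x^{2}}{4 x^{3} + 4 x^{2} - 9 x - 9}, which equals f(x).
F(9/2) = - \frac{8 \log{\left(\frac{11}{2} \right)}}{5} + \frac{3 \log{\left(3 \right)}}{5} + 3 \log{\left(6 \right)}; F(2) = - \frac{8 \log{\left(3 \right)}}{5} - \frac{3 \log{\left(2 \right)}}{5} + 3 \log{\left(\frac{7}{2} \right)}.
Integral = F(9/2) - F(2) = - 3 \log{\left(\frac{7}{2} \right)} - \frac{8 \log{\left(\frac{11}{2} \right)}}{5} + \frac{3 \log{\left(2 \right)}}{5} + \frac{11 \log{\left(3 \right)}}{5} + 3 \log{\left(6 \right)}.

Antiderivative: F(x) = \frac{3 \log{\left(x - \frac{3}{2} \right)} - 8 \log{\left(x + 1 \right)} + 15 \log{\left(x + \frac{3}{2} \right)}}{5}; value = - 3 \log{\left(\frac{7}{2} \right)} - \frac{8 \log{\left(\frac{11}{2} \right)}}{5} + \frac{3 \log{\left(2 \right)}}{5} + \frac{11 \log{\left(3 \right)}}{5} + 3 \log{\left(6 \right)}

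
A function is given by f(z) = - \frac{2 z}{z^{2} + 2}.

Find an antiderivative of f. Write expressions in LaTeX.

An antiderivative is F(z) = - \log{\left(z^{2} + 2 \right)}.

The substitution u = z^{2} + 2 works: f is exactly (dF/du)*(du/dz) for that inner function.
Check: d/dz[- \log{\left(z^{2} + 2 \right)}] = - \frac{2 z}{z^{2} + 2} = f(z).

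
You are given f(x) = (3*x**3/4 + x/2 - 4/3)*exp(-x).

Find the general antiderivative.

F(x) = (-9*x**3 - 27*x**2 - 60*x - 44)*exp(-x)/12 + C

f has the shape u'v + uv' for u = -3*x**3/4 - 9*x**2/4 - 5*x - 11/3 and v = exp(-x) — it is the derivative of the product u*v.
Check: d/dx[(-9*x**3 - 27*x**2 - 60*x - 44)*exp(-x)/12] = (9*x**3 + 6*x - 16)*exp(-x)/12, which equals f(x).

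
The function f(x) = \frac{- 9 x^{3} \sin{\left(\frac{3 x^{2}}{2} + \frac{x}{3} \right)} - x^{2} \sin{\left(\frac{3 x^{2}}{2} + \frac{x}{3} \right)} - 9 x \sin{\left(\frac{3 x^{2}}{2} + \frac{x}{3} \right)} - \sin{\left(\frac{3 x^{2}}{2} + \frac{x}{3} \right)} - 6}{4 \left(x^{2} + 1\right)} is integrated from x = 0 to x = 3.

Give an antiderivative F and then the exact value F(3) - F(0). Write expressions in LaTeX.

Whatever form F(x) takes, F'(x) = f(x) is non-negotiable.
F(x) = \frac{3 \cos{\left(\frac{3 x^{2}}{2} + \frac{x}{3} \right)}}{4} - \frac{3 \operatorname{atan}{\left(x \right)}}{2} is an antiderivative of f.
Check: d/dx[\frac{3 \cos{\left(\frac{3 x^{2}}{2} + \frac{x}{3} \right)}}{4} - \frac{3 \operatorname{atan}{\left(x \right)}}{2}] = \frac{- 9 x^{3} \sin{\left(\frac{3 x^{2}}{2} + \frac{x}{3} \right)} - x^{2} \sin{\left(\frac{3 x^{2}}{2} + \frac{x}{3} \right)} - 9 x \sin{\left(\frac{3 x^{2}}{2} + \frac{x}{3} \right)} - \sin{\left(\frac{3 x^{2}}{2} + \frac{x}{3} \right)} - 6}{4 x^{2} + 4}, which equals f(x).
F(3) = - \frac{3 \operatorname{atan}{\left(3 \right)}}{2} + \frac{3 \cos{\left(\frac{29}{2} \right)}}{4}; F(0) = \frac{3}{4}.
Integral = F(3) - F(0) = - \frac{3 \operatorname{atan}{\left(3 \right)}}{2} - \frac{3}{4} + \frac{3 \cos{\left(\frac{29}{2} \right)}}{4}.

Antiderivative: F(x) = \frac{3 \cos{\left(\frac{3 x^{2}}{2} + \frac{x}{3} \right)}}{4} - \frac{3 \operatorname{atan}{\left(x \right)}}{2}; value = - \frac{3 \operatorname{atan}{\left(3 \right)}}{2} - \frac{3}{4} + \frac{3 \cos{\left(\frac{29}{2} \right)}}{4}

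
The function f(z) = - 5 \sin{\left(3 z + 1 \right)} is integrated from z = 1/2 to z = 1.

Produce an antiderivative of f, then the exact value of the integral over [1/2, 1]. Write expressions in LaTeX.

Antiderivative: F(z) = \frac{5 \cos{\left(3 z + 1 \right)}}{3}; value = \frac{5 \cos{\left(4 \right)}}{3} - \frac{5 \cos{\left(\frac{5}{2} \right)}}{3}

Any candidate F(z) must reproduce f(z) exactly when differentiated.
F(z) = \frac{5 \cos{\left(3 z + 1 \right)}}{3} is an antiderivative of f.
Check: d/dz[\frac{5 \cos{\left(3 z + 1 \right)}}{3}] = - 5 \sin{\left(3 z + 1 \right)} = f(z).
F(1) = \frac{5 \cos{\left(4 \right)}}{3}; F(1/2) = \frac{5 \cos{\left(\frac{5}{2} \right)}}{3}.
Integral = F(1) - F(1/2) = \frac{5 \cos{\left(4 \right)}}{3} - \frac{5 \cos{\left(\frac{5}{2} \right)}}{3}.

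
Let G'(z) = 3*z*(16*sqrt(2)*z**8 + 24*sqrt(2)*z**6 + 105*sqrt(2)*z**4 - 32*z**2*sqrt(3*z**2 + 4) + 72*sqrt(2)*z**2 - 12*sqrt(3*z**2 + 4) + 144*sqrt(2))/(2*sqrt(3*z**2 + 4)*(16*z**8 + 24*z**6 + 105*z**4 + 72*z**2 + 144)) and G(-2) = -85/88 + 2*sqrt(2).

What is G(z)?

G(z) = (4*sqrt(2)*z**4*sqrt(3*z**2 + 4) - 8*z**4 + 3*sqrt(2)*z**2*sqrt(3*z**2 + 4) - 6*z**2 + 12*sqrt(2)*sqrt(3*z**2 + 4) - 18)/(2*(4*z**4 + 3*z**2 + 12))

Recover the given G'(z) by differentiating a candidate G(z); any mismatch rules it out.
A general antiderivative is sqrt(3*z**2/2 + 2) + 3/(2*(2*z**4 + 3*z**2/2 + 6)) + C.
The condition gives C = -85/88 + 2*sqrt(2) - (3/88 + 2*sqrt(2)) = -1.
So G(z) = (4*sqrt(2)*z**4*sqrt(3*z**2 + 4) - 8*z**4 + 3*sqrt(2)*z**2*sqrt(3*z**2 + 4) - 6*z**2 + 12*sqrt(2)*sqrt(3*z**2 + 4) - 18)/(2*(4*z**4 + 3*z**2 + 12)).
Check: d/dz[(4*sqrt(2)*z**4*sqrt(3*z**2 + 4) - 8*z**4 + 3*sqrt(2)*z**2*sqrt(3*z**2 + 4) - 6*z**2 + 12*sqrt(2)*sqrt(3*z**2 + 4) - 18)/(2*(4*z**4 + 3*z**2 + 12))] = (48*sqrt(2)*z**9 + 72*sqrt(2)*z**7 + 315*sqrt(2)*z**5 - 96*z**3*sqrt(3*z**2 + 4) + 216*sqrt(2)*z**3 - 36*z*sqrt(3*z**2 + 4) + 432*sqrt(2)*z)/(32*z**8*sqrt(3*z**2 + 4) + 48*z**6*sqrt(3*z**2 + 4) + 210*z**4*sqrt(3*z**2 + 4) + 144*z**2*sqrt(3*z**2 + 4) + 288*sqrt(3*z**2 + 4)), which equals G'(z).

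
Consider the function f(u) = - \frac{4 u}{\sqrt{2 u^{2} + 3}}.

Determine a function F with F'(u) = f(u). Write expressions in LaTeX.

An antiderivative is F(u) = - 2 \sqrt{2 u^{2} + 3}.

f matches the chain-rule pattern g'(h)*h' with inner function h(u) = 2 u^{2} + 3; substituting w = h(u) collapses the integral.
Check: d/du[- 2 \sqrt{2 u^{2} + 3}] = - \frac{4 u}{\sqrt{2 u^{2} + 3}} = f(u).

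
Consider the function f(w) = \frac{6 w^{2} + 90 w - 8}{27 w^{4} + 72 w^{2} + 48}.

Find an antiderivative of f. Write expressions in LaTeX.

Recognize the product-rule pattern: f = u'v + uv' with u = \frac{1}{\frac{3 w^{2}}{2} + 2}, v = - \frac{w}{3} - \frac{5}{2}, so integration by parts undoes it.
Check: d/dw[\frac{- 2 w - 15}{3 \left(3 w^{2} + 4\right)}] = \frac{6 w^{2} + 90 w - 8}{27 w^{4} + 72 w^{2} + 48} = f(w).

An antiderivative is F(w) = \frac{- 2 w - 15}{3 \left(3 w^{2} + 4\right)}.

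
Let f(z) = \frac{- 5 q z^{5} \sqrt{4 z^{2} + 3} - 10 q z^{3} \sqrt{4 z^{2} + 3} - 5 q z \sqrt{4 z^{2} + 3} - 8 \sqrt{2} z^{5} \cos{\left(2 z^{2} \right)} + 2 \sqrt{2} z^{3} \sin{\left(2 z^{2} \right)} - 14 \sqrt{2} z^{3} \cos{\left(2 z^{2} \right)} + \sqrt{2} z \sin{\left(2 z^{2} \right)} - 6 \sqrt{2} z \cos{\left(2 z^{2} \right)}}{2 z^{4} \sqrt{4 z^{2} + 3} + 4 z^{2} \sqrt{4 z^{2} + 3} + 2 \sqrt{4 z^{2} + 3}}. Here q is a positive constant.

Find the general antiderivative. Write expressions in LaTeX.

A first test for any F(z): its z-derivative must equal f(z) identically.
Check: d/dz[\frac{- 5 \sqrt{2} q z^{4} - 5 \sqrt{2} q z^{2} - 2 \sqrt{4 z^{2} + 3} \sin{\left(2 z^{2} \right)}}{4 \sqrt{2} z^{2} + 4 \sqrt{2}}] = \frac{- 5 q z^{5} \sqrt{4 z^{2} + 3} - 10 q z^{3} \sqrt{4 z^{2} + 3} - 5 q z \sqrt{4 z^{2} + 3} - 8 \sqrt{2} z^{5} \cos{\left(2 z^{2} \right)} + 2 \sqrt{2} z^{3} \sin{\left(2 z^{2} \right)} - 14 \sqrt{2} z^{3} \cos{\left(2 z^{2} \right)} + \sqrt{2} z \sin{\left(2 z^{2} \right)} - 6 \sqrt{2} z \cos{\left(2 z^{2} \right)}}{2 z^{4} \sqrt{4 z^{2} + 3} + 4 z^{2} \sqrt{4 z^{2} + 3} + 2 \sqrt{4 z^{2} + 3}} = f(z).

F(z) = \frac{- 5 \sqrt{2} q z^{4} - 5 \sqrt{2} q z^{2} - 2 \sqrt{4 z^{2} + 3} \sin{\left(2 z^{2} \right)}}{4 \sqrt{2} z^{2} + 4 \sqrt{2}} + C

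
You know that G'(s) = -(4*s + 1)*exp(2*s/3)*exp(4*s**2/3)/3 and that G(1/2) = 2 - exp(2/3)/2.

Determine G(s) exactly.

The substitution u = 4*s**2/3 + 2*s/3 works: G'(s) is exactly (dG/du)*(du/ds) for that inner function.
A general antiderivative is -exp(4*s**2/3 + 2*s/3)/2 + C.
The condition gives C = 2 - exp(2/3)/2 - (-exp(2/3)/2) = 2.
So G(s) = (4 - exp(4*s**2/3 + 2*s/3))/2.
Check: d/ds[(4 - exp(4*s**2/3 + 2*s/3))/2] = -4*s*exp(2*s/3)*exp(4*s**2/3)/3 - exp(2*s/3)*exp(4*s**2/3)/3, which equals G'(s).

G(s) = (4 - exp(4*s**2/3 + 2*s/3))/2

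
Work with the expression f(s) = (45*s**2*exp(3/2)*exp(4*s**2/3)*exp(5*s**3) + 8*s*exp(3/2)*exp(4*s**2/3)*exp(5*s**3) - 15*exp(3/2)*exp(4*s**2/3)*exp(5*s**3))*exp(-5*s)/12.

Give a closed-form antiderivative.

An antiderivative is F(s) = exp(3/2)*exp(-5*s)*exp(4*s**2/3)*exp(5*s**3)/4.

The substitution u = 5*s**3 + 4*s**2/3 - 5*s + 3/2 works: f is exactly (dF/du)*(du/ds) for that inner function.
Check: d/ds[exp(3/2)*exp(-5*s)*exp(4*s**2/3)*exp(5*s**3)/4] = (45*s**2*exp(3/2)*exp(4*s**2/3)*exp(5*s**3) + 8*s*exp(3/2)*exp(4*s**2/3)*exp(5*s**3) - 15*exp(3/2)*exp(4*s**2/3)*exp(5*s**3))*exp(-5*s)/12 = f(s).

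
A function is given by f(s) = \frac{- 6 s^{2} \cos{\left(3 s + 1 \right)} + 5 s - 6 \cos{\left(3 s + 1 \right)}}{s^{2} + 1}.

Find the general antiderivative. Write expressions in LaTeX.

Since d/ds undoes antidifferentiation here, F'(s) = f(s) is required of F(s).
Check: d/ds[\frac{5 \log{\left(s^{2} + 1 \right)} - 4 \sin{\left(3 s + 1 \right)}}{2}] = \frac{- 6 s^{2} \cos{\left(3 s + 1 \right)} + 5 s - 6 \cos{\left(3 s + 1 \right)}}{s^{2} + 1} = f(s).

F(s) = \frac{5 \log{\left(s^{2} + 1 \right)} - 4 \sin{\left(3 s + 1 \right)}}{2} + C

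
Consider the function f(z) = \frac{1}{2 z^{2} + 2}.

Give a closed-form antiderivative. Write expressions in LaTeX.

A candidate is checked by its d/dz: the result must match f(z).
Check: d/dz[\frac{\operatorname{atan}{\left(z \right)}}{2}] = \frac{1}{2 z^{2} + 2} = f(z).

An antiderivative is F(z) = \frac{\operatorname{atan}{\left(z \right)}}{2}.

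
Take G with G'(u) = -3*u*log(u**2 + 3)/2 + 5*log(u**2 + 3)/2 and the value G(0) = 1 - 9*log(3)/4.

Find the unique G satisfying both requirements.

G(u) = -(3*u**2*log(u**2 + 3) - 3*u**2 - 10*u*log(u**2 + 3) + 20*u + 9*log(u**2 + 3) - 20*sqrt(3)*atan(sqrt(3)*u/3) - 4)/4

The integrand splits into summands that can be handled one at a time.
A general antiderivative is 3*u**2/4 - 5*u + (-3*u**2/4 + 5*u/2)*log(u**2 + 3) - 9*log(u**2 + 3)/4 + 5*sqrt(3)*atan(sqrt(3)*u/3) + C.
The condition gives C = 1 - 9*log(3)/4 - (-9*log(3)/4) = 1.
So G(u) = -(3*u**2*log(u**2 + 3) - 3*u**2 - 10*u*log(u**2 + 3) + 20*u + 9*log(u**2 + 3) - 20*sqrt(3)*atan(sqrt(3)*u/3) - 4)/4.
Check: d/du[-(3*u**2*log(u**2 + 3) - 3*u**2 - 10*u*log(u**2 + 3) + 20*u + 9*log(u**2 + 3) - 20*sqrt(3)*atan(sqrt(3)*u/3) - 4)/4] = -3*u*log(u**2 + 3)/2 + 5*log(u**2 + 3)/2 = G'(u).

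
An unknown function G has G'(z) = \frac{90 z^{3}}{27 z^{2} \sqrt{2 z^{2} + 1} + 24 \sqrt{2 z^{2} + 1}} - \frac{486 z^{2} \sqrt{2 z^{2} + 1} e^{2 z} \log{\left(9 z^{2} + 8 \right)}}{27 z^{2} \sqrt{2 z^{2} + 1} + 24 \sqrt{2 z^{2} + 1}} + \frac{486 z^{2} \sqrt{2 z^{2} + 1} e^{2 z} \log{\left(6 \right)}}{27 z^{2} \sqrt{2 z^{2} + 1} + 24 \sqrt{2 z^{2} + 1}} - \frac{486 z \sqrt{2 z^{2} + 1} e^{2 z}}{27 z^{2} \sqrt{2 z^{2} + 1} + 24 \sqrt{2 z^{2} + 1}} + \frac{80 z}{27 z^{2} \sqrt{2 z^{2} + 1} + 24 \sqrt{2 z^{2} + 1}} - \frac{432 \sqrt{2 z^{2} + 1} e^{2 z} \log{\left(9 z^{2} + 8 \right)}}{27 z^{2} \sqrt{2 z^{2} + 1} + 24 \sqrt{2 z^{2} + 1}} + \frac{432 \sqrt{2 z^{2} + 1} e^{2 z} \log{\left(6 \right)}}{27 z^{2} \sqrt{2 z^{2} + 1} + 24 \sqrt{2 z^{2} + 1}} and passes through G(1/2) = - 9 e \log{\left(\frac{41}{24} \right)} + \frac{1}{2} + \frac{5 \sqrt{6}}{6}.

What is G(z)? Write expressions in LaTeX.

G(z) = \frac{5 \sqrt{2 z^{2} + 1}}{3} - 9 e^{2 z} \log{\left(\frac{3 z^{2}}{2} + \frac{4}{3} \right)} + \frac{1}{2}

The integrand splits into summands that can be handled one at a time.
A general antiderivative is \frac{5 \sqrt{2 z^{2} + 1}}{3} - 9 e^{2 z} \log{\left(\frac{3 z^{2}}{2} + \frac{4}{3} \right)} + C.
The condition gives C = - 9 e \log{\left(\frac{41}{24} \right)} + \frac{1}{2} + \frac{5 \sqrt{6}}{6} - (- 9 e \log{\left(\frac{41}{24} \right)} + \frac{5 \sqrt{6}}{6}) = \frac{1}{2}.
So G(z) = \frac{5 \sqrt{2 z^{2} + 1}}{3} - 9 e^{2 z} \log{\left(\frac{3 z^{2}}{2} + \frac{4}{3} \right)} + \frac{1}{2}.
Check: d/dz[\frac{5 \sqrt{2 z^{2} + 1}}{3} - 9 e^{2 z} \log{\left(\frac{3 z^{2}}{2} + \frac{4}{3} \right)} + \frac{1}{2}] = \frac{90 z^{3} - 486 z^{2} \sqrt{2 z^{2} + 1} e^{2 z} \log{\left(9 z^{2} + 8 \right)} + 486 z^{2} \sqrt{2 z^{2} + 1} e^{2 z} \log{\left(6 \right)} - 486 z \sqrt{2 z^{2} + 1} e^{2 z} + 80 z - 432 \sqrt{2 z^{2} + 1} e^{2 z} \log{\left(9 z^{2} + 8 \right)} + 432 \sqrt{2 z^{2} + 1} e^{2 z} \log{\left(6 \right)}}{27 z^{2} \sqrt{2 z^{2} + 1} + 24 \sqrt{2 z^{2} + 1}}, which equals G'(z).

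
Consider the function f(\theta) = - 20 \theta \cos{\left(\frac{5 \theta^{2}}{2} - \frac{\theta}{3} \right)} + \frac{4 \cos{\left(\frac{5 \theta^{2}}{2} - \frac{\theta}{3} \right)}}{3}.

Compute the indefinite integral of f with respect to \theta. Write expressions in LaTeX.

F(\theta) = - 4 \sin{\left(\frac{5 \theta^{2}}{2} - \frac{\theta}{3} \right)} + C

The substitution u = \frac{5 \theta^{2}}{2} - \frac{\theta}{3} works: f is exactly (dF/du)*(du/d\theta) for that inner function.
Check: d/d\theta[- 4 \sin{\left(\frac{5 \theta^{2}}{2} - \frac{\theta}{3} \right)}] = - 20 \theta \cos{\left(\frac{5 \theta^{2}}{2} - \frac{\theta}{3} \right)} + \frac{4 \cos{\left(\frac{5 \theta^{2}}{2} - \frac{\theta}{3} \right)}}{3} = f(\theta).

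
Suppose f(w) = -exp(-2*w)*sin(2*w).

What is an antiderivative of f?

An antiderivative is F(w) = (sin(2*w) + cos(2*w))*exp(-2*w)/4.

An antiderivative F(w) passes only if d/dw[F] lands on f(w) exactly.
Check: d/dw[(sin(2*w) + cos(2*w))*exp(-2*w)/4] = -exp(-2*w)*sin(2*w) = f(w).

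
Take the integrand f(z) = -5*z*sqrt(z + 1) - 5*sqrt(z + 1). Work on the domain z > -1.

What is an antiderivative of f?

An antiderivative is F(z) = -2*(z + 1)**(5/2).

The integrand splits into summands that can be handled one at a time.
Check: d/dz[-2*(z + 1)**(5/2)] = -5*z*sqrt(z + 1) - 5*sqrt(z + 1) = f(z).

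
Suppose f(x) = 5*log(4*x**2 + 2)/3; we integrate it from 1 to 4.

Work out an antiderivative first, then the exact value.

Antiderivative: F(x) = 5*x*log(4*x**2 + 2)/3 - 10*x/3 + 5*sqrt(2)*atan(sqrt(2)*x)/3; value = -10 - 5*log(6)/3 - 5*sqrt(2)*atan(sqrt(2))/3 + 5*sqrt(2)*atan(4*sqrt(2))/3 + 20*log(66)/3

Any candidate F(x) must reproduce f(x) exactly when differentiated.
F(x) = 5*x*log(4*x**2 + 2)/3 - 10*x/3 + 5*sqrt(2)*atan(sqrt(2)*x)/3 is an antiderivative of f.
Check: d/dx[5*x*log(4*x**2 + 2)/3 - 10*x/3 + 5*sqrt(2)*atan(sqrt(2)*x)/3] = 5*log(2*x**2 + 1)/3 + 5*log(2)/3, which equals f(x).
F(4) = -40/3 + 5*sqrt(2)*atan(4*sqrt(2))/3 + 20*log(66)/3; F(1) = -10/3 + 5*sqrt(2)*atan(sqrt(2))/3 + 5*log(6)/3.
Integral = F(4) - F(1) = -10 - 5*log(6)/3 - 5*sqrt(2)*atan(sqrt(2))/3 + 5*sqrt(2)*atan(4*sqrt(2))/3 + 20*log(66)/3.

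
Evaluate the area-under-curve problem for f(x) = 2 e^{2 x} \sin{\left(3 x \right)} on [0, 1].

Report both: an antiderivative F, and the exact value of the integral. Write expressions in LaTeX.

Any candidate F(x) must reproduce f(x) exactly when differentiated.
F(x) = \frac{4 e^{2 x} \sin{\left(3 x \right)}}{13} - \frac{6 e^{2 x} \cos{\left(3 x \right)}}{13} is an antiderivative of f.
Check: d/dx[\frac{4 e^{2 x} \sin{\left(3 x \right)}}{13} - \frac{6 e^{2 x} \cos{\left(3 x \right)}}{13}] = 2 e^{2 x} \sin{\left(3 x \right)} = f(x).
F(1) = \frac{4 e^{2} \sin{\left(3 \right)}}{13} - \frac{6 e^{2} \cos{\left(3 \right)}}{13}; F(0) = - \frac{6}{13}.
Integral = F(1) - F(0) = \frac{4 e^{2} \sin{\left(3 \right)}}{13} + \frac{6}{13} - \frac{6 e^{2} \cos{\left(3 \right)}}{13}.

Antiderivative: F(x) = \frac{4 e^{2 x} \sin{\left(3 x \right)}}{13} - \frac{6 e^{2 x} \cos{\left(3 x \right)}}{13}; value = \frac{4 e^{2} \sin{\left(3 \right)}}{13} + \frac{6}{13} - \frac{6 e^{2} \cos{\left(3 \right)}}{13}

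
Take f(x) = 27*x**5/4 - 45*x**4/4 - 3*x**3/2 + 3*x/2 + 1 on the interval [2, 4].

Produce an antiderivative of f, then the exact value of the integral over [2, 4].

f has the shape u'v + uv' for u = -3*x**2/2 - 1 and v = -3*x**4/4 + 3*x**3/2 + 3*x**2/4 - x - 1 — it is the derivative of the product u*v.
F(x) = 9*x**6/8 - 9*x**5/4 - 3*x**4/8 + 3*x**2/4 + x is an antiderivative of f.
Check: d/dx[9*x**6/8 - 9*x**5/4 - 3*x**4/8 + 3*x**2/4 + x] = 27*x**5/4 - 45*x**4/4 - 3*x**3/2 + 3*x/2 + 1 = f(x).
F(4) = 2224; F(2) = -1.
Integral = F(4) - F(2) = 2225.

Antiderivative: F(x) = 9*x**6/8 - 9*x**5/4 - 3*x**4/8 + 3*x**2/4 + x; value = 2225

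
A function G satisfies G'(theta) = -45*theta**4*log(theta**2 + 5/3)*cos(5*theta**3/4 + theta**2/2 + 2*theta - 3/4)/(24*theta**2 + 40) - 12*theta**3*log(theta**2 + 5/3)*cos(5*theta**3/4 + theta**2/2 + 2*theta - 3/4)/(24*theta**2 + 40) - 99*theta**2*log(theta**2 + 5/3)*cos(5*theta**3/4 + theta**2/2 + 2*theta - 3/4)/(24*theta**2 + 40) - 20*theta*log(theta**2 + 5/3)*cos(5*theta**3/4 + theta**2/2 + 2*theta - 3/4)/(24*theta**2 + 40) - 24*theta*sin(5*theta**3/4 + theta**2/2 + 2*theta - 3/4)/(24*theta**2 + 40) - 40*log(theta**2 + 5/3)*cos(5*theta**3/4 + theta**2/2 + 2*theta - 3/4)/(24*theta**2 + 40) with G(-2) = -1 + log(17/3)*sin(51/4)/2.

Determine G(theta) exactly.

Recognize the product-rule pattern: G'(theta) = u'v + uv' with u = -log(theta**2 + 5/3)/2, v = sin(5*theta**3/4 + theta**2/2 + 2*theta - 3/4), so integration by parts undoes it.
A general antiderivative is -log(theta**2 + 5/3)*sin(5*theta**3/4 + theta**2/2 + 2*theta - 3/4)/2 + C.
The condition gives C = -1 + log(17/3)*sin(51/4)/2 - (log(17/3)*sin(51/4)/2) = -1.
So G(theta) = (-log(theta**2 + 5/3)*sin(5*theta**3/4 + theta**2/2 + 2*theta - 3/4) - 2)/2.
Check: d/dtheta[(-log(theta**2 + 5/3)*sin(5*theta**3/4 + theta**2/2 + 2*theta - 3/4) - 2)/2] = (-45*theta**4*log(theta**2 + 5/3)*cos(5*theta**3/4 + theta**2/2 + 2*theta - 3/4) - 12*theta**3*log(theta**2 + 5/3)*cos(5*theta**3/4 + theta**2/2 + 2*theta - 3/4) - 99*theta**2*log(theta**2 + 5/3)*cos(5*theta**3/4 + theta**2/2 + 2*theta - 3/4) - 20*theta*log(theta**2 + 5/3)*cos(5*theta**3/4 + theta**2/2 + 2*theta - 3/4) - 24*theta*sin(5*theta**3/4 + theta**2/2 + 2*theta - 3/4) - 40*log(theta**2 + 5/3)*cos(5*theta**3/4 + theta**2/2 + 2*theta - 3/4))/(24*theta**2 + 40), which equals G'(theta).

G(theta) = (-log(theta**2 + 5/3)*sin(5*theta**3/4 + theta**2/2 + 2*theta - 3/4) - 2)/2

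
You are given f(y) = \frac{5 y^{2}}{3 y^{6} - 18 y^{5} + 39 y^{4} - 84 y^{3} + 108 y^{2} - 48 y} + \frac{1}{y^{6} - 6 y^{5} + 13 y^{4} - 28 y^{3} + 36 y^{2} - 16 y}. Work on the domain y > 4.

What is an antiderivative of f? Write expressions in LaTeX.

An antiderivative is F(y) = \frac{- 675 y \log{\left(y \right)} + 415 y \log{\left(y - 4 \right)} - 352 y \log{\left(y - 1 \right)} + 306 y \log{\left(y^{2} + 4 \right)} + 306 y \operatorname{atan}{\left(\frac{y}{2} \right)} + 675 \log{\left(y \right)} - 415 \log{\left(y - 4 \right)} + 352 \log{\left(y - 1 \right)} - 306 \log{\left(y^{2} + 4 \right)} - 306 \operatorname{atan}{\left(\frac{y}{2} \right)} + 1920}{10800 \left(y - 1\right)}.

The denominator factors as 3 y \left(y - 4\right) \left(y - 1\right)^{2} \left(y^{2} + 4\right); partial fractions split f into directly integrable pieces: \frac{17 \left(y + 1\right)}{300 \left(y^{2} + 4\right)} - \frac{22}{675 \left(y - 1\right)} - \frac{8}{45 \left(y - 1\right)^{2}} + \frac{83}{2160 \left(y - 4\right)} - \frac{1}{16 y}.
Check: d/dy[\frac{- 675 y \log{\left(y \right)} + 415 y \log{\left(y - 4 \right)} - 352 y \log{\left(y - 1 \right)} + 306 y \log{\left(y^{2} + 4 \right)} + 306 y \operatorname{atan}{\left(\frac{y}{2} \right)} + 675 \log{\left(y \right)} - 415 \log{\left(y - 4 \right)} + 352 \log{\left(y - 1 \right)} - 306 \log{\left(y^{2} + 4 \right)} - 306 \operatorname{atan}{\left(\frac{y}{2} \right)} + 1920}{10800 \left(y - 1\right)}] = \frac{5 y^{2} + 3}{3 y^{6} - 18 y^{5} + 39 y^{4} - 84 y^{3} + 108 y^{2} - 48 y}, which equals f(y).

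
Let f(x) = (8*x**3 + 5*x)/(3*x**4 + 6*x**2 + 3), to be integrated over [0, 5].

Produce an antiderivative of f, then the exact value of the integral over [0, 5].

Antiderivative: F(x) = 4*log(x**2 + 1)/3 + 1/(2*x**2 + 2); value = -25/52 + 4*log(26)/3

For F(x) to be correct the identity F'(x) - f(x) = 0 must hold.
F(x) = 4*log(x**2 + 1)/3 + 1/(2*x**2 + 2) is an antiderivative of f.
Check: d/dx[4*log(x**2 + 1)/3 + 1/(2*x**2 + 2)] = (8*x**3 + 5*x)/(3*x**4 + 6*x**2 + 3) = f(x).
F(5) = 1/52 + 4*log(26)/3; F(0) = 1/2.
Integral = F(5) - F(0) = -25/52 + 4*log(26)/3.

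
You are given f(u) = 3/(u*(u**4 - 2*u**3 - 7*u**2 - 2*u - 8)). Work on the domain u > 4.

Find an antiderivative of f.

An antiderivative is F(u) = (-255*log(u) + 5*log(u - 4) + 34*log(u + 2) + 108*log(u**2 + 1) + 48*atan(u))/680.

Factor the denominator (u*(u - 4)*(u + 2)*(u**2 + 1)) and decompose: f = 3*(9*u + 2)/(85*(u**2 + 1)) + 1/(20*(u + 2)) + 1/(136*(u - 4)) - 3/(8*u); each piece integrates to a log, atan, or power term.
Check: d/du[(-255*log(u) + 5*log(u - 4) + 34*log(u + 2) + 108*log(u**2 + 1) + 48*atan(u))/680] = 3/(u**5 - 2*u**4 - 7*u**3 - 2*u**2 - 8*u), which equals f(u).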